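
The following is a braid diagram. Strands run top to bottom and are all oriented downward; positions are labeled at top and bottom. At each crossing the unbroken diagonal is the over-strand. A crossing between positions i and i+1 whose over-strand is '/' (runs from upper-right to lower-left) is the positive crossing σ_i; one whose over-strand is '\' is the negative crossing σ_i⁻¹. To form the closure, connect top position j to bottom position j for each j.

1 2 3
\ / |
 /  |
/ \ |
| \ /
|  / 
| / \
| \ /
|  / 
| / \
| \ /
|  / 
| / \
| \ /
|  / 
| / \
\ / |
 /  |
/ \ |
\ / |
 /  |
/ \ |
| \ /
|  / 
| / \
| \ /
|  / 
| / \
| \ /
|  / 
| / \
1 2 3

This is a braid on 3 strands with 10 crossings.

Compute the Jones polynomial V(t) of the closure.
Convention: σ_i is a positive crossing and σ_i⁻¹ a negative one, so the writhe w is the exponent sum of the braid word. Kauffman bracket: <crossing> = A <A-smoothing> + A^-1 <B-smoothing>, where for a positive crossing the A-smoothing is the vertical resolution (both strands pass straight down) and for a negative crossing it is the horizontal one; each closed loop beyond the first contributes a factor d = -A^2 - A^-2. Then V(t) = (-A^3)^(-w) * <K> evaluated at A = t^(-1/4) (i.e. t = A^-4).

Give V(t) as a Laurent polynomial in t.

-t^12 + t^11 - t^10 + t^9 - t^8 + t^6 + t^4

Derivation:
Reading the diagram top to bottom ('/'-over between positions i,i+1 = s_i, '\'-over = s_i^-1): braid word = s1 s2 s2 s2 s2 s1 s1 s2 s2 s2.
Braid: s1 s2 s2 s2 s2 s1 s1 s2 s2 s2 on 3 strands, 10 crossings.
Writhe w = (#positive) - (#negative) = 10 - 0 = 10.
Enumerate smoothing states for the bracket polynomial. There are 2^10 = 1024 states.
Each crossing splits two ways (0=vertical, 1=horizontal). The state's weight is A^(#A-smoothings - #B-smoothings) * d^(loops - 1).
Tabulate the states by total A-exponent and number of loops L (A-exp: L × count):
  A^10: L=3 ×1
  A^8: L=2 ×10
  A^6: L=1 ×21, L=3 ×24
  A^4: L=2 ×84, L=4 ×36
  A^2: L=1 ×24, L=3 ×151, L=5 ×35
  A^0: L=2 ×72, L=4 ×159, L=6 ×21
  A^-2: L=3 ×98, L=5 ×105, L=7 ×7
  A^-4: L=4 ×76, L=6 ×43, L=8 ×1
  A^-6: L=5 ×35, L=7 ×10
  A^-8: L=6 ×9, L=8 ×1
  A^-10: L=7 ×1
Each group contributes A^e * Σ count * d^(L-1):
Powers of d = -A^2 - A^-2: d^2 = A^4 + 2 + A^-4; d^3 = -A^6 - 3*A^2 - 3*A^-2 - A^-6; d^4 = A^8 + 4*A^4 + 6 + 4*A^-4 + A^-8; d^5 = -A^10 - 5*A^6 - 10*A^2 - 10*A^-2 - 5*A^-6 - A^-10; d^6 = A^12 + 6*A^8 + 15*A^4 + 20 + 15*A^-4 + 6*A^-8 + A^-12; d^7 = -A^14 - 7*A^10 - 21*A^6 - 35*A^2 - 35*A^-2 - 21*A^-6 - 7*A^-10 - A^-14.
  A^10 * (d^2) = A^14 + 2*A^10 + A^6
  A^8 * (10*d) = -10*A^10 - 10*A^6
  A^6 * (21 + 24*d^2) = 24*A^10 + 69*A^6 + 24*A^2
  A^4 * (84*d + 36*d^3) = -36*A^10 - 192*A^6 - 192*A^2 - 36*A^-2
  A^2 * (24 + 151*d^2 + 35*d^4) = 35*A^10 + 291*A^6 + 536*A^2 + 291*A^-2 + 35*A^-6
  A^0 * (72*d + 159*d^3 + 21*d^5) = -21*A^10 - 264*A^6 - 759*A^2 - 759*A^-2 - 264*A^-6 - 21*A^-10
  A^-2 * (98*d^2 + 105*d^4 + 7*d^6) = 7*A^10 + 147*A^6 + 623*A^2 + 966*A^-2 + 623*A^-6 + 147*A^-10 + 7*A^-14
  A^-4 * (76*d^3 + 43*d^5 + d^7) = -A^10 - 50*A^6 - 312*A^2 - 693*A^-2 - 693*A^-6 - 312*A^-10 - 50*A^-14 - A^-18
  A^-6 * (35*d^4 + 10*d^6) = 10*A^6 + 95*A^2 + 290*A^-2 + 410*A^-6 + 290*A^-10 + 95*A^-14 + 10*A^-18
  A^-8 * (9*d^5 + d^7) = -A^6 - 16*A^2 - 66*A^-2 - 125*A^-6 - 125*A^-10 - 66*A^-14 - 16*A^-18 - A^-22
  A^-10 * (d^6) = A^2 + 6*A^-2 + 15*A^-6 + 20*A^-10 + 15*A^-14 + 6*A^-18 + A^-22
Summing the groups: <K> = A^14 + A^6 - A^-2 + A^-6 - A^-10 + A^-14 - A^-18
Normalise by the writhe: (-A^3)^(-w) = (-A^3)^(-10) = A^-30, so f(A) = A^-30 * <K> = A^-16 + A^-24 - A^-32 + A^-36 - A^-40 + A^-44 - A^-48.
Substitute A = t^(-1/4), i.e. A^e → t^(-e/4): V(t) = -t^12 + t^11 - t^10 + t^9 - t^8 + t^6 + t^4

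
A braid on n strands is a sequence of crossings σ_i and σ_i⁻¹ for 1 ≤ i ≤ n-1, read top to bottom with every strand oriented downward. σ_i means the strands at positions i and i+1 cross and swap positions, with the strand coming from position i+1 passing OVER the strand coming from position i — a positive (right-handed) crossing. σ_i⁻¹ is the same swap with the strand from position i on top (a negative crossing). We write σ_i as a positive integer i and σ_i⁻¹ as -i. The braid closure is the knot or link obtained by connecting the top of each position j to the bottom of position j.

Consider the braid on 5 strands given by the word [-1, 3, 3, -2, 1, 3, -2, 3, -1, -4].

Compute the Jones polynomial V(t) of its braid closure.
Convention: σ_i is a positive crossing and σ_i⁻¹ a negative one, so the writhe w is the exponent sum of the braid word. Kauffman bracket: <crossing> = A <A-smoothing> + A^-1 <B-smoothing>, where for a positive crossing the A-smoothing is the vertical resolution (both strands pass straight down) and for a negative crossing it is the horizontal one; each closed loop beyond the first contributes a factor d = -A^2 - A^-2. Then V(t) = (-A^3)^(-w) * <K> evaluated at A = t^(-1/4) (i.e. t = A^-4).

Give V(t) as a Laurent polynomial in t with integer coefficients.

t^5 - 2*t^4 + 3*t^3 - 3*t^2 + 3*t - 3 + 2*t^-1 - t^-2 + t^-3

Derivation:
The presented braid s1^-1 s3 s3 s2^-1 s1 s3 s2^-1 s3 s1^-1 s4^-1 on 5 strands reduces by inverse Markov moves (closure unchanged at each step):
  Destabilize: the word has the form β·s4^-1 where s4^-1 occurs only as the final letter (β ∈ B_4); drop it and the last strand → 4 strands.
Reduced to β = s1^-1 s3 s3 s2^-1 s1 s3 s2^-1 s3 s1^-1 on 4 strands, 9 crossings.
Compute on β:
Braid: s1^-1 s3 s3 s2^-1 s1 s3 s2^-1 s3 s1^-1 on 4 strands, 9 crossings.
Writhe w = (#positive) - (#negative) = 5 - 4 = 1.
State-sum expansion of <K>. There are 2^9 = 512 states.
Smooth each crossing (0=||, 1=⌣⌢); contribution A^(Σ sign_k(1-2s_k)) * d^(L-1).
Tabulate the states by total A-exponent and number of loops L (A-exp: L × count):
  A^9: L=4 ×1
  A^7: L=3 ×9
  A^5: L=2 ×29, L=4 ×7
  A^3: L=1 ×30, L=3 ×52, L=5 ×2
  A^1: L=2 ×83, L=4 ×43
  A^-1: L=1 ×11, L=3 ×93, L=5 ×22
  A^-3: L=2 ×19, L=4 ×58, L=6 ×7
  A^-5: L=3 ×15, L=5 ×20, L=7 ×1
  A^-7: L=4 ×6, L=6 ×3
  A^-9: L=5 ×1
Each group contributes A^e * Σ count * d^(L-1):
Powers of d = -A^2 - A^-2: d^2 = A^4 + 2 + A^-4; d^3 = -A^6 - 3*A^2 - 3*A^-2 - A^-6; d^4 = A^8 + 4*A^4 + 6 + 4*A^-4 + A^-8; d^5 = -A^10 - 5*A^6 - 10*A^2 - 10*A^-2 - 5*A^-6 - A^-10; d^6 = A^12 + 6*A^8 + 15*A^4 + 20 + 15*A^-4 + 6*A^-8 + A^-12.
  A^9 * (d^3) = -A^15 - 3*A^11 - 3*A^7 - A^3
  A^7 * (9*d^2) = 9*A^11 + 18*A^7 + 9*A^3
  A^5 * (29*d + 7*d^3) = -7*A^11 - 50*A^7 - 50*A^3 - 7*A^-1
  A^3 * (30 + 52*d^2 + 2*d^4) = 2*A^11 + 60*A^7 + 146*A^3 + 60*A^-1 + 2*A^-5
  A^1 * (83*d + 43*d^3) = -43*A^7 - 212*A^3 - 212*A^-1 - 43*A^-5
  A^-1 * (11 + 93*d^2 + 22*d^4) = 22*A^7 + 181*A^3 + 329*A^-1 + 181*A^-5 + 22*A^-9
  A^-3 * (19*d + 58*d^3 + 7*d^5) = -7*A^7 - 93*A^3 - 263*A^-1 - 263*A^-5 - 93*A^-9 - 7*A^-13
  A^-5 * (15*d^2 + 20*d^4 + d^6) = A^7 + 26*A^3 + 110*A^-1 + 170*A^-5 + 110*A^-9 + 26*A^-13 + A^-17
  A^-7 * (6*d^3 + 3*d^5) = -3*A^3 - 21*A^-1 - 48*A^-5 - 48*A^-9 - 21*A^-13 - 3*A^-17
  A^-9 * (d^4) = A^-1 + 4*A^-5 + 6*A^-9 + 4*A^-13 + A^-17
Summing the groups: <K> = -A^15 + A^11 - 2*A^7 + 3*A^3 - 3*A^-1 + 3*A^-5 - 3*A^-9 + 2*A^-13 - A^-17
Normalise by the writhe: (-A^3)^(-w) = (-A^3)^(-1) = -A^-3, so f(A) = -A^-3 * <K> = A^12 - A^8 + 2*A^4 - 3 + 3*A^-4 - 3*A^-8 + 3*A^-12 - 2*A^-16 + A^-20.
Substitute A = t^(-1/4), i.e. A^e → t^(-e/4): V(t) = t^5 - 2*t^4 + 3*t^3 - 3*t^2 + 3*t - 3 + 2*t^-1 - t^-2 + t^-3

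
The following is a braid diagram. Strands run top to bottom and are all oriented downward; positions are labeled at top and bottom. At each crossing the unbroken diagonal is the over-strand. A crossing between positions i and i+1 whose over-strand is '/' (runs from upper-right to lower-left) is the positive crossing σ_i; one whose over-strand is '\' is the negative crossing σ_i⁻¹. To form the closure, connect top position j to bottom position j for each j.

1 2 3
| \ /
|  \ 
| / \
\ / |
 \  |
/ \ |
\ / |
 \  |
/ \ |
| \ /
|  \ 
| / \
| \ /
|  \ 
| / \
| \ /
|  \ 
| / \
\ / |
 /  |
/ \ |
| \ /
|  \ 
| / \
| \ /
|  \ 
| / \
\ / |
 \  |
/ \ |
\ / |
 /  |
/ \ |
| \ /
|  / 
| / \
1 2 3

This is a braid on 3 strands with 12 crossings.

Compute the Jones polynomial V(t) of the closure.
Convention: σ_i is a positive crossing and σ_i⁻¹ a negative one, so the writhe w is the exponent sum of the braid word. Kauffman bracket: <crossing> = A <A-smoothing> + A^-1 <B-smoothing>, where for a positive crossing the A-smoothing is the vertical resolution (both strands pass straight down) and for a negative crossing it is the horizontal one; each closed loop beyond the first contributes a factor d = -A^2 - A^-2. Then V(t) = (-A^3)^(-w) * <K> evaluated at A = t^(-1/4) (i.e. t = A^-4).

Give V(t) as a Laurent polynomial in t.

Reading the diagram top to bottom ('/'-over between positions i,i+1 = s_i, '\'-over = s_i^-1): braid word = s2^-1 s1^-1 s1^-1 s2^-1 s2^-1 s2^-1 s1 s2^-1 s2^-1 s1^-1 s1 s2.
The presented braid s2^-1 s1^-1 s1^-1 s2^-1 s2^-1 s2^-1 s1 s2^-1 s2^-1 s1^-1 s1 s2 on 3 strands reduces by inverse Markov moves (closure unchanged at each step):
  Deconjugate: the word is γ·β·γ⁻¹ with γ = s2^-1 s1^-1 (prefix) and γ⁻¹ = s1 s2 (suffix); strip both.
Reduced to β = s1^-1 s2^-1 s2^-1 s2^-1 s1 s2^-1 s2^-1 s1^-1 on 3 strands, 8 crossings.
Compute on β:
Braid: s1^-1 s2^-1 s2^-1 s2^-1 s1 s2^-1 s2^-1 s1^-1 on 3 strands, 8 crossings.
Writhe w = (#positive) - (#negative) = 1 - 7 = -6.
State-sum expansion of <K>. There are 2^8 = 256 states.
Smooth each crossing (0=||, 1=⌣⌢); contribution A^(Σ sign_k(1-2s_k)) * d^(L-1).
Tabulate the states by total A-exponent and number of loops L (A-exp: L × count):
  A^8: L=6 ×1
  A^6: L=5 ×8
  A^4: L=4 ×27, L=6 ×1
  A^2: L=3 ×49, L=5 ×7
  A^0: L=2 ×49, L=4 ×21
  A^-2: L=1 ×22, L=3 ×34
  A^-4: L=2 ×27, L=4 ×1
  A^-6: L=1 ×5, L=3 ×3
  A^-8: L=2 ×1
Each group contributes A^e * Σ count * d^(L-1):
Powers of d = -A^2 - A^-2: d^2 = A^4 + 2 + A^-4; d^3 = -A^6 - 3*A^2 - 3*A^-2 - A^-6; d^4 = A^8 + 4*A^4 + 6 + 4*A^-4 + A^-8; d^5 = -A^10 - 5*A^6 - 10*A^2 - 10*A^-2 - 5*A^-6 - A^-10.
  A^8 * (d^5) = -A^18 - 5*A^14 - 10*A^10 - 10*A^6 - 5*A^2 - A^-2
  A^6 * (8*d^4) = 8*A^14 + 32*A^10 + 48*A^6 + 32*A^2 + 8*A^-2
  A^4 * (27*d^3 + d^5) = -A^14 - 32*A^10 - 91*A^6 - 91*A^2 - 32*A^-2 - A^-6
  A^2 * (49*d^2 + 7*d^4) = 7*A^10 + 77*A^6 + 140*A^2 + 77*A^-2 + 7*A^-6
  A^0 * (49*d + 21*d^3) = -21*A^6 - 112*A^2 - 112*A^-2 - 21*A^-6
  A^-2 * (22 + 34*d^2) = 34*A^2 + 90*A^-2 + 34*A^-6
  A^-4 * (27*d + d^3) = -A^2 - 30*A^-2 - 30*A^-6 - A^-10
  A^-6 * (5 + 3*d^2) = 3*A^-2 + 11*A^-6 + 3*A^-10
  A^-8 * (d) = -A^-6 - A^-10
Summing the groups: <K> = -A^18 + 2*A^14 - 3*A^10 + 3*A^6 - 3*A^2 + 3*A^-2 - A^-6 + A^-10
Normalise by the writhe: (-A^3)^(-w) = (-A^3)^(6) = A^18, so f(A) = A^18 * <K> = -A^36 + 2*A^32 - 3*A^28 + 3*A^24 - 3*A^20 + 3*A^16 - A^12 + A^8.
Substitute A = t^(-1/4), i.e. A^e → t^(-e/4): V(t) = t^-2 - t^-3 + 3*t^-4 - 3*t^-5 + 3*t^-6 - 3*t^-7 + 2*t^-8 - t^-9

Answer: t^-2 - t^-3 + 3*t^-4 - 3*t^-5 + 3*t^-6 - 3*t^-7 + 2*t^-8 - t^-9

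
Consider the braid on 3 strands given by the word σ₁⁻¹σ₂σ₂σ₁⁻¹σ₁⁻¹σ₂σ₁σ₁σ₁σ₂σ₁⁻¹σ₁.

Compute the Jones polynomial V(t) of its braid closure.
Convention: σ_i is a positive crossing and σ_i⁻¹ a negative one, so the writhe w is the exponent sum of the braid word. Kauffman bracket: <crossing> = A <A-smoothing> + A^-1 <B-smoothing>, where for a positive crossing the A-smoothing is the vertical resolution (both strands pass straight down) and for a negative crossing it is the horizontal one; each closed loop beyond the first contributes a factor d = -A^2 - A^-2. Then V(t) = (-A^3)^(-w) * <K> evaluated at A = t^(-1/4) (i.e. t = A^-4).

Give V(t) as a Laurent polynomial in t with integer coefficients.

-t^8 + 2*t^7 - 4*t^6 + 5*t^5 - 5*t^4 + 6*t^3 - 4*t^2 + 3*t - 1

Derivation:
The presented braid s1^-1 s2 s2 s1^-1 s1^-1 s2 s1 s1 s1 s2 s1^-1 s1 on 3 strands reduces by inverse Markov moves (closure unchanged at each step):
  Deconjugate: the word is γ·β·γ⁻¹ with γ = s1^-1 (prefix) and γ⁻¹ = s1 (suffix); strip both.
Reduced to β = s2 s2 s1^-1 s1^-1 s2 s1 s1 s1 s2 s1^-1 on 3 strands, 10 crossings.
Compute on β:
Braid: s2 s2 s1^-1 s1^-1 s2 s1 s1 s1 s2 s1^-1 on 3 strands, 10 crossings.
Writhe w = (#positive) - (#negative) = 7 - 3 = 4.
Computing the Kauffman bracket via state sum. There are 2^10 = 1024 states.
Smooth each crossing (0=||, 1=⌣⌢); contribution A^(Σ sign_k(1-2s_k)) * d^(L-1).
Tabulate the states by total A-exponent and number of loops L (A-exp: L × count):
  A^10: L=4 ×1
  A^8: L=3 ×7, L=5 ×3
  A^6: L=2 ×19, L=4 ×23, L=6 ×3
  A^4: L=1 ×20, L=3 ×75, L=5 ×24, L=7 ×1
  A^2: L=2 ×114, L=4 ×86, L=6 ×10
  A^0: L=1 ×51, L=3 ×155, L=5 ×45, L=7 ×1
  A^-2: L=2 ×102, L=4 ×98, L=6 ×10
  A^-4: L=3 ×89, L=5 ×30, L=7 ×1
  A^-6: L=4 ×41, L=6 ×4
  A^-8: L=5 ×10
  A^-10: L=6 ×1
Each group contributes A^e * Σ count * d^(L-1):
Powers of d = -A^2 - A^-2: d^2 = A^4 + 2 + A^-4; d^3 = -A^6 - 3*A^2 - 3*A^-2 - A^-6; d^4 = A^8 + 4*A^4 + 6 + 4*A^-4 + A^-8; d^5 = -A^10 - 5*A^6 - 10*A^2 - 10*A^-2 - 5*A^-6 - A^-10; d^6 = A^12 + 6*A^8 + 15*A^4 + 20 + 15*A^-4 + 6*A^-8 + A^-12.
  A^10 * (d^3) = -A^16 - 3*A^12 - 3*A^8 - A^4
  A^8 * (7*d^2 + 3*d^4) = 3*A^16 + 19*A^12 + 32*A^8 + 19*A^4 + 3
  A^6 * (19*d + 23*d^3 + 3*d^5) = -3*A^16 - 38*A^12 - 118*A^8 - 118*A^4 - 38 - 3*A^-4
  A^4 * (20 + 75*d^2 + 24*d^4 + d^6) = A^16 + 30*A^12 + 186*A^8 + 334*A^4 + 186 + 30*A^-4 + A^-8
  A^2 * (114*d + 86*d^3 + 10*d^5) = -10*A^12 - 136*A^8 - 472*A^4 - 472 - 136*A^-4 - 10*A^-8
  A^0 * (51 + 155*d^2 + 45*d^4 + d^6) = A^12 + 51*A^8 + 350*A^4 + 651 + 350*A^-4 + 51*A^-8 + A^-12
  A^-2 * (102*d + 98*d^3 + 10*d^5) = -10*A^8 - 148*A^4 - 496 - 496*A^-4 - 148*A^-8 - 10*A^-12
  A^-4 * (89*d^2 + 30*d^4 + d^6) = A^8 + 36*A^4 + 224 + 378*A^-4 + 224*A^-8 + 36*A^-12 + A^-16
  A^-6 * (41*d^3 + 4*d^5) = -4*A^4 - 61 - 163*A^-4 - 163*A^-8 - 61*A^-12 - 4*A^-16
  A^-8 * (10*d^4) = 10 + 40*A^-4 + 60*A^-8 + 40*A^-12 + 10*A^-16
  A^-10 * (d^5) = -1 - 5*A^-4 - 10*A^-8 - 10*A^-12 - 5*A^-16 - A^-20
Summing the groups: <K> = -A^12 + 3*A^8 - 4*A^4 + 6 - 5*A^-4 + 5*A^-8 - 4*A^-12 + 2*A^-16 - A^-20
Normalise by the writhe: (-A^3)^(-w) = (-A^3)^(-4) = A^-12, so f(A) = A^-12 * <K> = -1 + 3*A^-4 - 4*A^-8 + 6*A^-12 - 5*A^-16 + 5*A^-20 - 4*A^-24 + 2*A^-28 - A^-32.
Substitute A = t^(-1/4), i.e. A^e → t^(-e/4): V(t) = -t^8 + 2*t^7 - 4*t^6 + 5*t^5 - 5*t^4 + 6*t^3 - 4*t^2 + 3*t - 1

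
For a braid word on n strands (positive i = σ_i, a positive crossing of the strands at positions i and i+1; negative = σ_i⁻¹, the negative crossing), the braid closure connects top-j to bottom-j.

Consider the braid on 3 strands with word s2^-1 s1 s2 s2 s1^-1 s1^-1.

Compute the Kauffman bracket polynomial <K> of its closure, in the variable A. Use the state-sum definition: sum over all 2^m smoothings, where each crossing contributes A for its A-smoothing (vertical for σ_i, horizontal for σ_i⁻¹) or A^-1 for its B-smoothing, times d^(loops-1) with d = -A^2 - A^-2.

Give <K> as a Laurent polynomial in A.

A^8 - A^4 + 1 - A^-4 + A^-8

Derivation:
Braid: s2^-1 s1 s2 s2 s1^-1 s1^-1 on 3 strands, 6 crossings.
Writhe w = (#positive) - (#negative) = 3 - 3 = 0.
State-sum expansion of <K>. There are 2^6 = 64 states.
Smooth each crossing (0=||, 1=⌣⌢); contribution A^(Σ sign_k(1-2s_k)) * d^(L-1).
Tabulate the states by total A-exponent and number of loops L (A-exp: L × count):
  A^6: L=2 ×1
  A^4: L=1 ×2, L=3 ×4
  A^2: L=2 ×13, L=4 ×2
  A^0: L=1 ×9, L=3 ×11
  A^-2: L=2 ×13, L=4 ×2
  A^-4: L=1 ×2, L=3 ×4
  A^-6: L=2 ×1
Each group contributes A^e * Σ count * d^(L-1):
Powers of d = -A^2 - A^-2: d^2 = A^4 + 2 + A^-4; d^3 = -A^6 - 3*A^2 - 3*A^-2 - A^-6.
  A^6 * (d) = -A^8 - A^4
  A^4 * (2 + 4*d^2) = 4*A^8 + 10*A^4 + 4
  A^2 * (13*d + 2*d^3) = -2*A^8 - 19*A^4 - 19 - 2*A^-4
  A^0 * (9 + 11*d^2) = 11*A^4 + 31 + 11*A^-4
  A^-2 * (13*d + 2*d^3) = -2*A^4 - 19 - 19*A^-4 - 2*A^-8
  A^-4 * (2 + 4*d^2) = 4 + 10*A^-4 + 4*A^-8
  A^-6 * (d) = -A^-4 - A^-8
Summing the groups: <K> = A^8 - A^4 + 1 - A^-4 + A^-8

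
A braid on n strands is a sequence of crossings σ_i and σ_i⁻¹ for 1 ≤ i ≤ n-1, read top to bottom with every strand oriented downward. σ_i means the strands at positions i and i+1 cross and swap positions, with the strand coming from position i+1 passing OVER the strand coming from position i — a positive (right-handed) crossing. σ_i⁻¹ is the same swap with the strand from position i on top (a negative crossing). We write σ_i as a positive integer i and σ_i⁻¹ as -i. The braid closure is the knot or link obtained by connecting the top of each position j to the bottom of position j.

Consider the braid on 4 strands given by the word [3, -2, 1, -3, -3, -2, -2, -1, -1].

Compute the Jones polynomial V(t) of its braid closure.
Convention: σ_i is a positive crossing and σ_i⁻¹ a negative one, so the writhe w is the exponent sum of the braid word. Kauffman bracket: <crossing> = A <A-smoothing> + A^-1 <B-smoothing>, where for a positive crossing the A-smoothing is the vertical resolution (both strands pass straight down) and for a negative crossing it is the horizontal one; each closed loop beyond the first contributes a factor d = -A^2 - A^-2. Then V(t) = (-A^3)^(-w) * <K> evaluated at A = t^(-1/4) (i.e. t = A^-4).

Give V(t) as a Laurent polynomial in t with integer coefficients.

t^-1 - t^-2 + 2*t^-3 - 2*t^-4 + 2*t^-5 - t^-6 + t^-7 - t^-8

Derivation:
Braid: s3 s2^-1 s1 s3^-1 s3^-1 s2^-1 s2^-1 s1^-1 s1^-1 on 4 strands, 9 crossings.
Writhe w = (#positive) - (#negative) = 2 - 7 = -5.
Computing the Kauffman bracket via state sum. There are 2^9 = 512 states.
Each crossing splits two ways (0=vertical, 1=horizontal). The state's weight is A^(#A-smoothings - #B-smoothings) * d^(loops - 1).
Tabulate the states by total A-exponent and number of loops L (A-exp: L × count):
  A^9: L=5 ×1
  A^7: L=4 ×9
  A^5: L=3 ×31, L=5 ×5
  A^3: L=2 ×48, L=4 ×35, L=6 ×1
  A^1: L=1 ×28, L=3 ×86, L=5 ×12
  A^-1: L=2 ×82, L=4 ×43, L=6 ×1
  A^-3: L=1 ×20, L=3 ×58, L=5 ×6
  A^-5: L=2 ×25, L=4 ×11
  A^-7: L=1 ×3, L=3 ×6
  A^-9: L=2 ×1
Each group contributes A^e * Σ count * d^(L-1):
Powers of d = -A^2 - A^-2: d^2 = A^4 + 2 + A^-4; d^3 = -A^6 - 3*A^2 - 3*A^-2 - A^-6; d^4 = A^8 + 4*A^4 + 6 + 4*A^-4 + A^-8; d^5 = -A^10 - 5*A^6 - 10*A^2 - 10*A^-2 - 5*A^-6 - A^-10.
  A^9 * (d^4) = A^17 + 4*A^13 + 6*A^9 + 4*A^5 + A
  A^7 * (9*d^3) = -9*A^13 - 27*A^9 - 27*A^5 - 9*A
  A^5 * (31*d^2 + 5*d^4) = 5*A^13 + 51*A^9 + 92*A^5 + 51*A + 5*A^-3
  A^3 * (48*d + 35*d^3 + d^5) = -A^13 - 40*A^9 - 163*A^5 - 163*A - 40*A^-3 - A^-7
  A^1 * (28 + 86*d^2 + 12*d^4) = 12*A^9 + 134*A^5 + 272*A + 134*A^-3 + 12*A^-7
  A^-1 * (82*d + 43*d^3 + d^5) = -A^9 - 48*A^5 - 221*A - 221*A^-3 - 48*A^-7 - A^-11
  A^-3 * (20 + 58*d^2 + 6*d^4) = 6*A^5 + 82*A + 172*A^-3 + 82*A^-7 + 6*A^-11
  A^-5 * (25*d + 11*d^3) = -11*A - 58*A^-3 - 58*A^-7 - 11*A^-11
  A^-7 * (3 + 6*d^2) = 6*A^-3 + 15*A^-7 + 6*A^-11
  A^-9 * (d) = -A^-7 - A^-11
Summing the groups: <K> = A^17 - A^13 + A^9 - 2*A^5 + 2*A - 2*A^-3 + A^-7 - A^-11
Normalise by the writhe: (-A^3)^(-w) = (-A^3)^(5) = -A^15, so f(A) = -A^15 * <K> = -A^32 + A^28 - A^24 + 2*A^20 - 2*A^16 + 2*A^12 - A^8 + A^4.
Substitute A = t^(-1/4), i.e. A^e → t^(-e/4): V(t) = t^-1 - t^-2 + 2*t^-3 - 2*t^-4 + 2*t^-5 - t^-6 + t^-7 - t^-8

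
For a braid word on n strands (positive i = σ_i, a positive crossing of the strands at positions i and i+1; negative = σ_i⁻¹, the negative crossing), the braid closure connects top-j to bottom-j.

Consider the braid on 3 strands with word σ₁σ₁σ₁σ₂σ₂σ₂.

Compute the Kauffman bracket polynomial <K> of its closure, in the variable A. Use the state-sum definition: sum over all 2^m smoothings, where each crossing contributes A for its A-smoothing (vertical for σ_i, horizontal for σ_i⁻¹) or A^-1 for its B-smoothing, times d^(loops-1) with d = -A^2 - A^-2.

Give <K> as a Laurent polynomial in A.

Braid: s1 s1 s1 s2 s2 s2 on 3 strands, 6 crossings.
Writhe w = (#positive) - (#negative) = 6 - 0 = 6.
Enumerate smoothing states for the bracket polynomial. There are 2^6 = 64 states.
Each crossing splits two ways (0=vertical, 1=horizontal). The state's weight is A^(#A-smoothings - #B-smoothings) * d^(loops - 1).
Tabulate the states by total A-exponent and number of loops L (A-exp: L × count):
  A^6: L=3 ×1
  A^4: L=2 ×6
  A^2: L=1 ×9, L=3 ×6
  A^0: L=2 ×18, L=4 ×2
  A^-2: L=3 ×15
  A^-4: L=4 ×6
  A^-6: L=5 ×1
Each group contributes A^e * Σ count * d^(L-1):
Powers of d = -A^2 - A^-2: d^2 = A^4 + 2 + A^-4; d^3 = -A^6 - 3*A^2 - 3*A^-2 - A^-6; d^4 = A^8 + 4*A^4 + 6 + 4*A^-4 + A^-8.
  A^6 * (d^2) = A^10 + 2*A^6 + A^2
  A^4 * (6*d) = -6*A^6 - 6*A^2
  A^2 * (9 + 6*d^2) = 6*A^6 + 21*A^2 + 6*A^-2
  A^0 * (18*d + 2*d^3) = -2*A^6 - 24*A^2 - 24*A^-2 - 2*A^-6
  A^-2 * (15*d^2) = 15*A^2 + 30*A^-2 + 15*A^-6
  A^-4 * (6*d^3) = -6*A^2 - 18*A^-2 - 18*A^-6 - 6*A^-10
  A^-6 * (d^4) = A^2 + 4*A^-2 + 6*A^-6 + 4*A^-10 + A^-14
Summing the groups: <K> = A^10 + 2*A^2 - 2*A^-2 + A^-6 - 2*A^-10 + A^-14

Answer: A^10 + 2*A^2 - 2*A^-2 + A^-6 - 2*A^-10 + A^-14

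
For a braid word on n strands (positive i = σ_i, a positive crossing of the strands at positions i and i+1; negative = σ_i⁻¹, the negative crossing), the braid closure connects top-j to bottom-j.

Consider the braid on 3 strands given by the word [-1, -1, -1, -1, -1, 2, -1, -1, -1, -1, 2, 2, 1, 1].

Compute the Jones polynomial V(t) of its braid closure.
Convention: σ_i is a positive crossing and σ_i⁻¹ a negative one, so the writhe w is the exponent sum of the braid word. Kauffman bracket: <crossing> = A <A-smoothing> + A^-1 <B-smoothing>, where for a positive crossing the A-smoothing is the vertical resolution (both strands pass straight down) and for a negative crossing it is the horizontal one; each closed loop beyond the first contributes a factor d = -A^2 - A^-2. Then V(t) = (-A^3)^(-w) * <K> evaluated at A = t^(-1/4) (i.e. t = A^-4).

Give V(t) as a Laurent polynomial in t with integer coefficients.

-t + 2 - 3*t^-1 + 6*t^-2 - 6*t^-3 + 7*t^-4 - 7*t^-5 + 6*t^-6 - 4*t^-7 + 2*t^-8 - t^-9

Derivation:
The presented braid s1^-1 s1^-1 s1^-1 s1^-1 s1^-1 s2 s1^-1 s1^-1 s1^-1 s1^-1 s2 s2 s1 s1 on 3 strands reduces by inverse Markov moves (closure unchanged at each step):
  Deconjugate: the word is γ·β·γ⁻¹ with γ = s1^-1 s1^-1 (prefix) and γ⁻¹ = s1 s1 (suffix); strip both.
Reduced to β = s1^-1 s1^-1 s1^-1 s2 s1^-1 s1^-1 s1^-1 s1^-1 s2 s2 on 3 strands, 10 crossings.
Compute on β:
Braid: s1^-1 s1^-1 s1^-1 s2 s1^-1 s1^-1 s1^-1 s1^-1 s2 s2 on 3 strands, 10 crossings.
Writhe w = (#positive) - (#negative) = 3 - 7 = -4.
State-sum expansion of <K>. There are 2^10 = 1024 states.
Each crossing splits two ways (0=vertical, 1=horizontal). The state's weight is A^(#A-smoothings - #B-smoothings) * d^(loops - 1).
Tabulate the states by total A-exponent and number of loops L (A-exp: L × count):
  A^10: L=8 ×1
  A^8: L=7 ×10
  A^6: L=6 ×44, L=8 ×1
  A^4: L=5 ×112, L=7 ×8
  A^2: L=4 ×182, L=6 ×28
  A^0: L=3 ×194, L=5 ×58
  A^-2: L=2 ×130, L=4 ×79, L=6 ×1
  A^-4: L=1 ×45, L=3 ×70, L=5 ×5
  A^-6: L=2 ×36, L=4 ×9
  A^-8: L=3 ×10
  A^-10: L=4 ×1
Each group contributes A^e * Σ count * d^(L-1):
Powers of d = -A^2 - A^-2: d^2 = A^4 + 2 + A^-4; d^3 = -A^6 - 3*A^2 - 3*A^-2 - A^-6; d^4 = A^8 + 4*A^4 + 6 + 4*A^-4 + A^-8; d^5 = -A^10 - 5*A^6 - 10*A^2 - 10*A^-2 - 5*A^-6 - A^-10; d^6 = A^12 + 6*A^8 + 15*A^4 + 20 + 15*A^-4 + 6*A^-8 + A^-12; d^7 = -A^14 - 7*A^10 - 21*A^6 - 35*A^2 - 35*A^-2 - 21*A^-6 - 7*A^-10 - A^-14.
  A^10 * (d^7) = -A^24 - 7*A^20 - 21*A^16 - 35*A^12 - 35*A^8 - 21*A^4 - 7 - A^-4
  A^8 * (10*d^6) = 10*A^20 + 60*A^16 + 150*A^12 + 200*A^8 + 150*A^4 + 60 + 10*A^-4
  A^6 * (44*d^5 + d^7) = -A^20 - 51*A^16 - 241*A^12 - 475*A^8 - 475*A^4 - 241 - 51*A^-4 - A^-8
  A^4 * (112*d^4 + 8*d^6) = 8*A^16 + 160*A^12 + 568*A^8 + 832*A^4 + 568 + 160*A^-4 + 8*A^-8
  A^2 * (182*d^3 + 28*d^5) = -28*A^12 - 322*A^8 - 826*A^4 - 826 - 322*A^-4 - 28*A^-8
  A^0 * (194*d^2 + 58*d^4) = 58*A^8 + 426*A^4 + 736 + 426*A^-4 + 58*A^-8
  A^-2 * (130*d + 79*d^3 + d^5) = -A^8 - 84*A^4 - 377 - 377*A^-4 - 84*A^-8 - A^-12
  A^-4 * (45 + 70*d^2 + 5*d^4) = 5*A^4 + 90 + 215*A^-4 + 90*A^-8 + 5*A^-12
  A^-6 * (36*d + 9*d^3) = -9 - 63*A^-4 - 63*A^-8 - 9*A^-12
  A^-8 * (10*d^2) = 10*A^-4 + 20*A^-8 + 10*A^-12
  A^-10 * (d^3) = -A^-4 - 3*A^-8 - 3*A^-12 - A^-16
Summing the groups: <K> = -A^24 + 2*A^20 - 4*A^16 + 6*A^12 - 7*A^8 + 7*A^4 - 6 + 6*A^-4 - 3*A^-8 + 2*A^-12 - A^-16
Normalise by the writhe: (-A^3)^(-w) = (-A^3)^(4) = A^12, so f(A) = A^12 * <K> = -A^36 + 2*A^32 - 4*A^28 + 6*A^24 - 7*A^20 + 7*A^16 - 6*A^12 + 6*A^8 - 3*A^4 + 2 - A^-4.
Substitute A = t^(-1/4), i.e. A^e → t^(-e/4): V(t) = -t + 2 - 3*t^-1 + 6*t^-2 - 6*t^-3 + 7*t^-4 - 7*t^-5 + 6*t^-6 - 4*t^-7 + 2*t^-8 - t^-9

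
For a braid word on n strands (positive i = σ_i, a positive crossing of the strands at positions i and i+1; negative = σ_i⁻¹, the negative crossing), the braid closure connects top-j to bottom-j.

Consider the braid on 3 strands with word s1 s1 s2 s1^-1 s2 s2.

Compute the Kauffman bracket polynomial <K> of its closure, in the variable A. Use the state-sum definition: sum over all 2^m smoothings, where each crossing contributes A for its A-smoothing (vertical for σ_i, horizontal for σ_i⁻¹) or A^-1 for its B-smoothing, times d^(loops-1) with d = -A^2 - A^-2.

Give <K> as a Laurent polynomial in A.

Braid: s1 s1 s2 s1^-1 s2 s2 on 3 strands, 6 crossings.
Writhe w = (#positive) - (#negative) = 5 - 1 = 4.
Computing the Kauffman bracket via state sum. There are 2^6 = 64 states.
Smooth each crossing (0=||, 1=⌣⌢); contribution A^(Σ sign_k(1-2s_k)) * d^(L-1).
Tabulate the states by total A-exponent and number of loops L (A-exp: L × count):
  A^6: L=2 ×1
  A^4: L=1 ×3, L=3 ×3
  A^2: L=2 ×14, L=4 ×1
  A^0: L=1 ×10, L=3 ×10
  A^-2: L=2 ×13, L=4 ×2
  A^-4: L=3 ×6
  A^-6: L=4 ×1
Each group contributes A^e * Σ count * d^(L-1):
Powers of d = -A^2 - A^-2: d^2 = A^4 + 2 + A^-4; d^3 = -A^6 - 3*A^2 - 3*A^-2 - A^-6.
  A^6 * (d) = -A^8 - A^4
  A^4 * (3 + 3*d^2) = 3*A^8 + 9*A^4 + 3
  A^2 * (14*d + d^3) = -A^8 - 17*A^4 - 17 - A^-4
  A^0 * (10 + 10*d^2) = 10*A^4 + 30 + 10*A^-4
  A^-2 * (13*d + 2*d^3) = -2*A^4 - 19 - 19*A^-4 - 2*A^-8
  A^-4 * (6*d^2) = 6 + 12*A^-4 + 6*A^-8
  A^-6 * (d^3) = -1 - 3*A^-4 - 3*A^-8 - A^-12
Summing the groups: <K> = A^8 - A^4 + 2 - A^-4 + A^-8 - A^-12

Answer: A^8 - A^4 + 2 - A^-4 + A^-8 - A^-12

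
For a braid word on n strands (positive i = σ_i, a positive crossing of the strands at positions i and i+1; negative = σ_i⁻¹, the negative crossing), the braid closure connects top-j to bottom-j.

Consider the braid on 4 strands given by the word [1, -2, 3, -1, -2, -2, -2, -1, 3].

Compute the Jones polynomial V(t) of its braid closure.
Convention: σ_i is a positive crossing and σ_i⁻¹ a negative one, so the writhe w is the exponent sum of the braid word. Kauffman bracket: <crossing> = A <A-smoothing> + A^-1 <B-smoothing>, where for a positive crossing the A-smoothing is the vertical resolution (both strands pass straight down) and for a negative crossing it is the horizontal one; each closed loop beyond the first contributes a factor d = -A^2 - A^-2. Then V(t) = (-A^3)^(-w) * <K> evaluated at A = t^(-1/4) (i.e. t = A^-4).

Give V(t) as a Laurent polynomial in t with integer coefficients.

t - 1 + 2*t^-1 - 2*t^-2 + 2*t^-3 - 2*t^-4 + t^-5

Derivation:
Braid: s1 s2^-1 s3 s1^-1 s2^-1 s2^-1 s2^-1 s1^-1 s3 on 4 strands, 9 crossings.
Writhe w = (#positive) - (#negative) = 3 - 6 = -3.
Computing the Kauffman bracket via state sum. There are 2^9 = 512 states.
Smooth each crossing (0=||, 1=⌣⌢); contribution A^(Σ sign_k(1-2s_k)) * d^(L-1).
Tabulate the states by total A-exponent and number of loops L (A-exp: L × count):
  A^9: L=4 ×1
  A^7: L=3 ×5, L=5 ×4
  A^5: L=2 ×9, L=4 ×24, L=6 ×3
  A^3: L=1 ×6, L=3 ×57, L=5 ×21
  A^1: L=2 ×64, L=4 ×61, L=6 ×1
  A^-1: L=1 ×28, L=3 ×91, L=5 ×7
  A^-3: L=2 ×64, L=4 ×20
  A^-5: L=1 ×11, L=3 ×24, L=5 ×1
  A^-7: L=2 ×6, L=4 ×3
  A^-9: L=3 ×1
Each group contributes A^e * Σ count * d^(L-1):
Powers of d = -A^2 - A^-2: d^2 = A^4 + 2 + A^-4; d^3 = -A^6 - 3*A^2 - 3*A^-2 - A^-6; d^4 = A^8 + 4*A^4 + 6 + 4*A^-4 + A^-8; d^5 = -A^10 - 5*A^6 - 10*A^2 - 10*A^-2 - 5*A^-6 - A^-10.
  A^9 * (d^3) = -A^15 - 3*A^11 - 3*A^7 - A^3
  A^7 * (5*d^2 + 4*d^4) = 4*A^15 + 21*A^11 + 34*A^7 + 21*A^3 + 4*A^-1
  A^5 * (9*d + 24*d^3 + 3*d^5) = -3*A^15 - 39*A^11 - 111*A^7 - 111*A^3 - 39*A^-1 - 3*A^-5
  A^3 * (6 + 57*d^2 + 21*d^4) = 21*A^11 + 141*A^7 + 246*A^3 + 141*A^-1 + 21*A^-5
  A^1 * (64*d + 61*d^3 + d^5) = -A^11 - 66*A^7 - 257*A^3 - 257*A^-1 - 66*A^-5 - A^-9
  A^-1 * (28 + 91*d^2 + 7*d^4) = 7*A^7 + 119*A^3 + 252*A^-1 + 119*A^-5 + 7*A^-9
  A^-3 * (64*d + 20*d^3) = -20*A^3 - 124*A^-1 - 124*A^-5 - 20*A^-9
  A^-5 * (11 + 24*d^2 + d^4) = A^3 + 28*A^-1 + 65*A^-5 + 28*A^-9 + A^-13
  A^-7 * (6*d + 3*d^3) = -3*A^-1 - 15*A^-5 - 15*A^-9 - 3*A^-13
  A^-9 * (d^2) = A^-5 + 2*A^-9 + A^-13
Summing the groups: <K> = -A^11 + 2*A^7 - 2*A^3 + 2*A^-1 - 2*A^-5 + A^-9 - A^-13
Normalise by the writhe: (-A^3)^(-w) = (-A^3)^(3) = -A^9, so f(A) = -A^9 * <K> = A^20 - 2*A^16 + 2*A^12 - 2*A^8 + 2*A^4 - 1 + A^-4.
Substitute A = t^(-1/4), i.e. A^e → t^(-e/4): V(t) = t - 1 + 2*t^-1 - 2*t^-2 + 2*t^-3 - 2*t^-4 + t^-5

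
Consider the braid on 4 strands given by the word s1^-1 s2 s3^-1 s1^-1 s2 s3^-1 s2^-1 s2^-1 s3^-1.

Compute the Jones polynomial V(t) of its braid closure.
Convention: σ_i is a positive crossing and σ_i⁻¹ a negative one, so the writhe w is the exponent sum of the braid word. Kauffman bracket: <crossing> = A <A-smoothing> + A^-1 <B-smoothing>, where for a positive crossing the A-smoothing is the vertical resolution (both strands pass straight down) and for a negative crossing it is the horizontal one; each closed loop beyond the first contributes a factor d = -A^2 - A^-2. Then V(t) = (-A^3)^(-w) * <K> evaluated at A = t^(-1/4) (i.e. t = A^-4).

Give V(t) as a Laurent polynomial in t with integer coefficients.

2*t^-1 - 3*t^-2 + 4*t^-3 - 4*t^-4 + 4*t^-5 - 3*t^-6 + 2*t^-7 - t^-8

Derivation:
Braid: s1^-1 s2 s3^-1 s1^-1 s2 s3^-1 s2^-1 s2^-1 s3^-1 on 4 strands, 9 crossings.
Writhe w = (#positive) - (#negative) = 2 - 7 = -5.
State-sum expansion of <K>. There are 2^9 = 512 states.
Each crossing splits two ways (0=vertical, 1=horizontal). The state's weight is A^(#A-smoothings - #B-smoothings) * d^(loops - 1).
Tabulate the states by total A-exponent and number of loops L (A-exp: L × count):
  A^9: L=5 ×1
  A^7: L=4 ×9
  A^5: L=3 ×33, L=5 ×3
  A^3: L=2 ×59, L=4 ×25
  A^1: L=1 ×42, L=3 ×80, L=5 ×4
  A^-1: L=2 ×93, L=4 ×33
  A^-3: L=1 ×19, L=3 ×58, L=5 ×7
  A^-5: L=2 ×19, L=4 ×16, L=6 ×1
  A^-7: L=3 ×7, L=5 ×2
  A^-9: L=4 ×1
Each group contributes A^e * Σ count * d^(L-1):
Powers of d = -A^2 - A^-2: d^2 = A^4 + 2 + A^-4; d^3 = -A^6 - 3*A^2 - 3*A^-2 - A^-6; d^4 = A^8 + 4*A^4 + 6 + 4*A^-4 + A^-8; d^5 = -A^10 - 5*A^6 - 10*A^2 - 10*A^-2 - 5*A^-6 - A^-10.
  A^9 * (d^4) = A^17 + 4*A^13 + 6*A^9 + 4*A^5 + A
  A^7 * (9*d^3) = -9*A^13 - 27*A^9 - 27*A^5 - 9*A
  A^5 * (33*d^2 + 3*d^4) = 3*A^13 + 45*A^9 + 84*A^5 + 45*A + 3*A^-3
  A^3 * (59*d + 25*d^3) = -25*A^9 - 134*A^5 - 134*A - 25*A^-3
  A^1 * (42 + 80*d^2 + 4*d^4) = 4*A^9 + 96*A^5 + 226*A + 96*A^-3 + 4*A^-7
  A^-1 * (93*d + 33*d^3) = -33*A^5 - 192*A - 192*A^-3 - 33*A^-7
  A^-3 * (19 + 58*d^2 + 7*d^4) = 7*A^5 + 86*A + 177*A^-3 + 86*A^-7 + 7*A^-11
  A^-5 * (19*d + 16*d^3 + d^5) = -A^5 - 21*A - 77*A^-3 - 77*A^-7 - 21*A^-11 - A^-15
  A^-7 * (7*d^2 + 2*d^4) = 2*A + 15*A^-3 + 26*A^-7 + 15*A^-11 + 2*A^-15
  A^-9 * (d^3) = -A^-3 - 3*A^-7 - 3*A^-11 - A^-15
Summing the groups: <K> = A^17 - 2*A^13 + 3*A^9 - 4*A^5 + 4*A - 4*A^-3 + 3*A^-7 - 2*A^-11
Normalise by the writhe: (-A^3)^(-w) = (-A^3)^(5) = -A^15, so f(A) = -A^15 * <K> = -A^32 + 2*A^28 - 3*A^24 + 4*A^20 - 4*A^16 + 4*A^12 - 3*A^8 + 2*A^4.
Substitute A = t^(-1/4), i.e. A^e → t^(-e/4): V(t) = 2*t^-1 - 3*t^-2 + 4*t^-3 - 4*t^-4 + 4*t^-5 - 3*t^-6 + 2*t^-7 - t^-8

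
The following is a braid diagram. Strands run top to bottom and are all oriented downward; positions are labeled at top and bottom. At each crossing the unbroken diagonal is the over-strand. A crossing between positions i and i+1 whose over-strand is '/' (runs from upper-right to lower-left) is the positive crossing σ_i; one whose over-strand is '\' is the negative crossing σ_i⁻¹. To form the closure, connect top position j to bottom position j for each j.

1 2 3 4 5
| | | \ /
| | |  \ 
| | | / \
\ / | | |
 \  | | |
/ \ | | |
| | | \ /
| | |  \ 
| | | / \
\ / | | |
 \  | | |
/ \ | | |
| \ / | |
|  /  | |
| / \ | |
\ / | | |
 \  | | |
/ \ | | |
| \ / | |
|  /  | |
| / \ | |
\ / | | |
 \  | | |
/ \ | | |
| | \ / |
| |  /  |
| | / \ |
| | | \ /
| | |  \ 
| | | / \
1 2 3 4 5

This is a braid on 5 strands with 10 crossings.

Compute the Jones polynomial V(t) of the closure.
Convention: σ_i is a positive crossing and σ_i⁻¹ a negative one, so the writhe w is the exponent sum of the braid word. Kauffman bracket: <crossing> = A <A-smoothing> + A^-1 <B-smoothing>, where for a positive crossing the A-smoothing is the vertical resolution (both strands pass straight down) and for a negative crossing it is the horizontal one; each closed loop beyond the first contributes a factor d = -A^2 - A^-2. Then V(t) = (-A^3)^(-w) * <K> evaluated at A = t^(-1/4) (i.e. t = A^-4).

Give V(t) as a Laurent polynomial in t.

1 - t^-1 + 3*t^-2 - 4*t^-3 + 5*t^-4 - 6*t^-5 + 5*t^-6 - 4*t^-7 + 3*t^-8 - t^-9

Derivation:
Reading the diagram top to bottom ('/'-over between positions i,i+1 = s_i, '\'-over = s_i^-1): braid word = s4^-1 s1^-1 s4^-1 s1^-1 s2 s1^-1 s2 s1^-1 s3 s4^-1.
Braid: s4^-1 s1^-1 s4^-1 s1^-1 s2 s1^-1 s2 s1^-1 s3 s4^-1 on 5 strands, 10 crossings.
Writhe w = (#positive) - (#negative) = 3 - 7 = -4.
State-sum expansion of <K>. There are 2^10 = 1024 states.
Smooth each crossing (0=||, 1=⌣⌢); contribution A^(Σ sign_k(1-2s_k)) * d^(L-1).
Tabulate the states by total A-exponent and number of loops L (A-exp: L × count):
  A^10: L=8 ×1
  A^8: L=7 ×10
  A^6: L=6 ×45
  A^4: L=5 ×118, L=7 ×2
  A^2: L=4 ×195, L=6 ×15
  A^0: L=3 ×203, L=5 ×49
  A^-2: L=2 ×123, L=4 ×85, L=6 ×2
  A^-4: L=1 ×33, L=3 ×78, L=5 ×9
  A^-6: L=2 ×29, L=4 ×16
  A^-8: L=3 ×9, L=5 ×1
  A^-10: L=4 ×1
Each group contributes A^e * Σ count * d^(L-1):
Powers of d = -A^2 - A^-2: d^2 = A^4 + 2 + A^-4; d^3 = -A^6 - 3*A^2 - 3*A^-2 - A^-6; d^4 = A^8 + 4*A^4 + 6 + 4*A^-4 + A^-8; d^5 = -A^10 - 5*A^6 - 10*A^2 - 10*A^-2 - 5*A^-6 - A^-10; d^6 = A^12 + 6*A^8 + 15*A^4 + 20 + 15*A^-4 + 6*A^-8 + A^-12; d^7 = -A^14 - 7*A^10 - 21*A^6 - 35*A^2 - 35*A^-2 - 21*A^-6 - 7*A^-10 - A^-14.
  A^10 * (d^7) = -A^24 - 7*A^20 - 21*A^16 - 35*A^12 - 35*A^8 - 21*A^4 - 7 - A^-4
  A^8 * (10*d^6) = 10*A^20 + 60*A^16 + 150*A^12 + 200*A^8 + 150*A^4 + 60 + 10*A^-4
  A^6 * (45*d^5) = -45*A^16 - 225*A^12 - 450*A^8 - 450*A^4 - 225 - 45*A^-4
  A^4 * (118*d^4 + 2*d^6) = 2*A^16 + 130*A^12 + 502*A^8 + 748*A^4 + 502 + 130*A^-4 + 2*A^-8
  A^2 * (195*d^3 + 15*d^5) = -15*A^12 - 270*A^8 - 735*A^4 - 735 - 270*A^-4 - 15*A^-8
  A^0 * (203*d^2 + 49*d^4) = 49*A^8 + 399*A^4 + 700 + 399*A^-4 + 49*A^-8
  A^-2 * (123*d + 85*d^3 + 2*d^5) = -2*A^8 - 95*A^4 - 398 - 398*A^-4 - 95*A^-8 - 2*A^-12
  A^-4 * (33 + 78*d^2 + 9*d^4) = 9*A^4 + 114 + 243*A^-4 + 114*A^-8 + 9*A^-12
  A^-6 * (29*d + 16*d^3) = -16 - 77*A^-4 - 77*A^-8 - 16*A^-12
  A^-8 * (9*d^2 + d^4) = 1 + 13*A^-4 + 24*A^-8 + 13*A^-12 + A^-16
  A^-10 * (d^3) = -A^-4 - 3*A^-8 - 3*A^-12 - A^-16
Summing the groups: <K> = -A^24 + 3*A^20 - 4*A^16 + 5*A^12 - 6*A^8 + 5*A^4 - 4 + 3*A^-4 - A^-8 + A^-12
Normalise by the writhe: (-A^3)^(-w) = (-A^3)^(4) = A^12, so f(A) = A^12 * <K> = -A^36 + 3*A^32 - 4*A^28 + 5*A^24 - 6*A^20 + 5*A^16 - 4*A^12 + 3*A^8 - A^4 + 1.
Substitute A = t^(-1/4), i.e. A^e → t^(-e/4): V(t) = 1 - t^-1 + 3*t^-2 - 4*t^-3 + 5*t^-4 - 6*t^-5 + 5*t^-6 - 4*t^-7 + 3*t^-8 - t^-9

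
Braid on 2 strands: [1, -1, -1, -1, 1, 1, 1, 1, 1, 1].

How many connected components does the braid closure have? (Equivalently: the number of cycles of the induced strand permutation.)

Track the strand permutation on 2 strands, starting from identity.
  step 1: s1 swaps positions 1,2 -> [2 1]
  step 2: s1^-1 swaps positions 1,2 -> [1 2]
  step 3: s1^-1 swaps positions 1,2 -> [2 1]
  step 4: s1^-1 swaps positions 1,2 -> [1 2]
  step 5: s1 swaps positions 1,2 -> [2 1]
  step 6: s1 swaps positions 1,2 -> [1 2]
  step 7: s1 swaps positions 1,2 -> [2 1]
  step 8: s1 swaps positions 1,2 -> [1 2]
  step 9: s1 swaps positions 1,2 -> [2 1]
  step 10: s1 swaps positions 1,2 -> [1 2]
Final permutation (position -> original strand): [1 2]
Closure components = cycle count of this permutation = 2.

Answer: 2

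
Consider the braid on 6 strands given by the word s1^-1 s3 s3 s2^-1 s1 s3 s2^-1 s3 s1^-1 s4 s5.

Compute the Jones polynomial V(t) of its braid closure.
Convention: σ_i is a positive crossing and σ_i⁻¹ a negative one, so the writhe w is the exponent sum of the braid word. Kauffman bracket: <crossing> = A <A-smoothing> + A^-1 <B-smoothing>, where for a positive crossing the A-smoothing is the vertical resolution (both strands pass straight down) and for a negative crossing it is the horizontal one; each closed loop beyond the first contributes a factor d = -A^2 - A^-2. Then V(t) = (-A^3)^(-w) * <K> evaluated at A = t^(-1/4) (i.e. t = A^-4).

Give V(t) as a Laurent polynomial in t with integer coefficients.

The presented braid s1^-1 s3 s3 s2^-1 s1 s3 s2^-1 s3 s1^-1 s4 s5 on 6 strands reduces by inverse Markov moves (closure unchanged at each step):
  Destabilize: the word has the form β·s5 where s5 occurs only as the final letter (β ∈ B_5); drop it and the last strand → 5 strands.
  Destabilize: the word has the form β·s4 where s4 occurs only as the final letter (β ∈ B_4); drop it and the last strand → 4 strands.
Reduced to β = s1^-1 s3 s3 s2^-1 s1 s3 s2^-1 s3 s1^-1 on 4 strands, 9 crossings.
Compute on β:
Braid: s1^-1 s3 s3 s2^-1 s1 s3 s2^-1 s3 s1^-1 on 4 strands, 9 crossings.
Writhe w = (#positive) - (#negative) = 5 - 4 = 1.
Computing the Kauffman bracket via state sum. There are 2^9 = 512 states.
Smooth each crossing (0=||, 1=⌣⌢); contribution A^(Σ sign_k(1-2s_k)) * d^(L-1).
Tabulate the states by total A-exponent and number of loops L (A-exp: L × count):
  A^9: L=4 ×1
  A^7: L=3 ×9
  A^5: L=2 ×29, L=4 ×7
  A^3: L=1 ×30, L=3 ×52, L=5 ×2
  A^1: L=2 ×83, L=4 ×43
  A^-1: L=1 ×11, L=3 ×93, L=5 ×22
  A^-3: L=2 ×19, L=4 ×58, L=6 ×7
  A^-5: L=3 ×15, L=5 ×20, L=7 ×1
  A^-7: L=4 ×6, L=6 ×3
  A^-9: L=5 ×1
Each group contributes A^e * Σ count * d^(L-1):
Powers of d = -A^2 - A^-2: d^2 = A^4 + 2 + A^-4; d^3 = -A^6 - 3*A^2 - 3*A^-2 - A^-6; d^4 = A^8 + 4*A^4 + 6 + 4*A^-4 + A^-8; d^5 = -A^10 - 5*A^6 - 10*A^2 - 10*A^-2 - 5*A^-6 - A^-10; d^6 = A^12 + 6*A^8 + 15*A^4 + 20 + 15*A^-4 + 6*A^-8 + A^-12.
  A^9 * (d^3) = -A^15 - 3*A^11 - 3*A^7 - A^3
  A^7 * (9*d^2) = 9*A^11 + 18*A^7 + 9*A^3
  A^5 * (29*d + 7*d^3) = -7*A^11 - 50*A^7 - 50*A^3 - 7*A^-1
  A^3 * (30 + 52*d^2 + 2*d^4) = 2*A^11 + 60*A^7 + 146*A^3 + 60*A^-1 + 2*A^-5
  A^1 * (83*d + 43*d^3) = -43*A^7 - 212*A^3 - 212*A^-1 - 43*A^-5
  A^-1 * (11 + 93*d^2 + 22*d^4) = 22*A^7 + 181*A^3 + 329*A^-1 + 181*A^-5 + 22*A^-9
  A^-3 * (19*d + 58*d^3 + 7*d^5) = -7*A^7 - 93*A^3 - 263*A^-1 - 263*A^-5 - 93*A^-9 - 7*A^-13
  A^-5 * (15*d^2 + 20*d^4 + d^6) = A^7 + 26*A^3 + 110*A^-1 + 170*A^-5 + 110*A^-9 + 26*A^-13 + A^-17
  A^-7 * (6*d^3 + 3*d^5) = -3*A^3 - 21*A^-1 - 48*A^-5 - 48*A^-9 - 21*A^-13 - 3*A^-17
  A^-9 * (d^4) = A^-1 + 4*A^-5 + 6*A^-9 + 4*A^-13 + A^-17
Summing the groups: <K> = -A^15 + A^11 - 2*A^7 + 3*A^3 - 3*A^-1 + 3*A^-5 - 3*A^-9 + 2*A^-13 - A^-17
Normalise by the writhe: (-A^3)^(-w) = (-A^3)^(-1) = -A^-3, so f(A) = -A^-3 * <K> = A^12 - A^8 + 2*A^4 - 3 + 3*A^-4 - 3*A^-8 + 3*A^-12 - 2*A^-16 + A^-20.
Substitute A = t^(-1/4), i.e. A^e → t^(-e/4): V(t) = t^5 - 2*t^4 + 3*t^3 - 3*t^2 + 3*t - 3 + 2*t^-1 - t^-2 + t^-3

Answer: t^5 - 2*t^4 + 3*t^3 - 3*t^2 + 3*t - 3 + 2*t^-1 - t^-2 + t^-3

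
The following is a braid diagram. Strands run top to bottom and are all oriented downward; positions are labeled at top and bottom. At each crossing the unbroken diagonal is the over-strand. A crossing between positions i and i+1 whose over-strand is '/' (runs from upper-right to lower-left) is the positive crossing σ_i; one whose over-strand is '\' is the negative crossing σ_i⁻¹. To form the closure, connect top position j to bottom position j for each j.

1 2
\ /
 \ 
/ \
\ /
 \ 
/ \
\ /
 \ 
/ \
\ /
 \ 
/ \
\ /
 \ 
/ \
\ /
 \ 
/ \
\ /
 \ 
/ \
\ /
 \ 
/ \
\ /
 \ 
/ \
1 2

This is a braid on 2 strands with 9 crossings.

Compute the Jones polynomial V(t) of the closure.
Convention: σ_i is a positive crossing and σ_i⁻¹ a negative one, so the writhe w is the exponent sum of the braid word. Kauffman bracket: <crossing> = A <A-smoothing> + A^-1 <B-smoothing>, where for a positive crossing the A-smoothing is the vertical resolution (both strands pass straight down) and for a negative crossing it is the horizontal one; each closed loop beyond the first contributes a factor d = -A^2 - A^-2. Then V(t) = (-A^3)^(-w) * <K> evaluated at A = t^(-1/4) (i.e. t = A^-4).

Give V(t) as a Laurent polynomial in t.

t^-4 + t^-6 - t^-7 + t^-8 - t^-9 + t^-10 - t^-11 + t^-12 - t^-13

Derivation:
Reading the diagram top to bottom ('/'-over between positions i,i+1 = s_i, '\'-over = s_i^-1): braid word = s1^-1 s1^-1 s1^-1 s1^-1 s1^-1 s1^-1 s1^-1 s1^-1 s1^-1.
Braid: s1^-1 s1^-1 s1^-1 s1^-1 s1^-1 s1^-1 s1^-1 s1^-1 s1^-1 on 2 strands, 9 crossings.
Writhe w = (#positive) - (#negative) = 0 - 9 = -9.
State-sum expansion of <K>. There are 2^9 = 512 states.
For each crossing: s=0 is the vertical smoothing, s=1 horizontal. Crossing k contributes A^(sign_k * (1 - 2*s_k)); loop factor d = -A^2 - A^-2.
Tabulate the states by total A-exponent and number of loops L (A-exp: L × count):
  A^9: L=9 ×1
  A^7: L=8 ×9
  A^5: L=7 ×36
  A^3: L=6 ×84
  A^1: L=5 ×126
  A^-1: L=4 ×126
  A^-3: L=3 ×84
  A^-5: L=2 ×36
  A^-7: L=1 ×9
  A^-9: L=2 ×1
Each group contributes A^e * Σ count * d^(L-1):
Powers of d = -A^2 - A^-2: d^2 = A^4 + 2 + A^-4; d^3 = -A^6 - 3*A^2 - 3*A^-2 - A^-6; d^4 = A^8 + 4*A^4 + 6 + 4*A^-4 + A^-8; d^5 = -A^10 - 5*A^6 - 10*A^2 - 10*A^-2 - 5*A^-6 - A^-10; d^6 = A^12 + 6*A^8 + 15*A^4 + 20 + 15*A^-4 + 6*A^-8 + A^-12; d^7 = -A^14 - 7*A^10 - 21*A^6 - 35*A^2 - 35*A^-2 - 21*A^-6 - 7*A^-10 - A^-14; d^8 = A^16 + 8*A^12 + 28*A^8 + 56*A^4 + 70 + 56*A^-4 + 28*A^-8 + 8*A^-12 + A^-16.
  A^9 * (d^8) = A^25 + 8*A^21 + 28*A^17 + 56*A^13 + 70*A^9 + 56*A^5 + 28*A + 8*A^-3 + A^-7
  A^7 * (9*d^7) = -9*A^21 - 63*A^17 - 189*A^13 - 315*A^9 - 315*A^5 - 189*A - 63*A^-3 - 9*A^-7
  A^5 * (36*d^6) = 36*A^17 + 216*A^13 + 540*A^9 + 720*A^5 + 540*A + 216*A^-3 + 36*A^-7
  A^3 * (84*d^5) = -84*A^13 - 420*A^9 - 840*A^5 - 840*A - 420*A^-3 - 84*A^-7
  A^1 * (126*d^4) = 126*A^9 + 504*A^5 + 756*A + 504*A^-3 + 126*A^-7
  A^-1 * (126*d^3) = -126*A^5 - 378*A - 378*A^-3 - 126*A^-7
  A^-3 * (84*d^2) = 84*A + 168*A^-3 + 84*A^-7
  A^-5 * (36*d) = -36*A^-3 - 36*A^-7
  A^-7 * (9) = 9*A^-7
  A^-9 * (d) = -A^-7 - A^-11
Summing the groups: <K> = A^25 - A^21 + A^17 - A^13 + A^9 - A^5 + A - A^-3 - A^-11
Normalise by the writhe: (-A^3)^(-w) = (-A^3)^(9) = -A^27, so f(A) = -A^27 * <K> = -A^52 + A^48 - A^44 + A^40 - A^36 + A^32 - A^28 + A^24 + A^16.
Substitute A = t^(-1/4), i.e. A^e → t^(-e/4): V(t) = t^-4 + t^-6 - t^-7 + t^-8 - t^-9 + t^-10 - t^-11 + t^-12 - t^-13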